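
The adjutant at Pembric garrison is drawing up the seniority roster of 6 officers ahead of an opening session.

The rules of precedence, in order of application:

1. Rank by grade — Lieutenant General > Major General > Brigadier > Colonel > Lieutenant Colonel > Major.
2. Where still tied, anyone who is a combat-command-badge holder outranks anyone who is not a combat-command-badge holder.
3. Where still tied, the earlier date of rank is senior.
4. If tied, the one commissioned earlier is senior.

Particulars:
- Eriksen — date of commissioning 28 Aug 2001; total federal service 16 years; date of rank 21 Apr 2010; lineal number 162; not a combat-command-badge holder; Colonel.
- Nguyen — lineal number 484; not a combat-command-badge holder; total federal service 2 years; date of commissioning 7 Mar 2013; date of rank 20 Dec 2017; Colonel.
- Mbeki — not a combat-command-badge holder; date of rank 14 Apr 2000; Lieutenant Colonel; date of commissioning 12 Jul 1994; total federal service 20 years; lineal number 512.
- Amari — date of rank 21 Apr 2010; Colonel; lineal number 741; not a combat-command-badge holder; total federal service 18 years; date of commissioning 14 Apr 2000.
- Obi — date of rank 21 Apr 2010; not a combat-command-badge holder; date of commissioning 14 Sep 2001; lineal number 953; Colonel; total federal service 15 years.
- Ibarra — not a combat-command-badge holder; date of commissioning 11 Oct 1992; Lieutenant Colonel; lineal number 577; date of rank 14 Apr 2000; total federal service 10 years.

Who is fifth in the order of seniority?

By grade: Amari, Eriksen, Obi and Nguyen (Colonel); then Ibarra and Mbeki (Lieutenant Colonel).
Amari, Eriksen, Obi and Nguyen are each not a combat-command-badge holder, so the next rule applies.
Among Amari, Eriksen, Obi and Nguyen, by date of rank (earlier first): Amari, Eriksen and Obi (21 Apr 2010) before Nguyen (20 Dec 2017).
Among Amari, Eriksen and Obi, by date of commissioning (earlier first): Amari (14 Apr 2000) before Eriksen (28 Aug 2001) before Obi (14 Sep 2001).
Ibarra and Mbeki are each not a combat-command-badge holder, so the next rule applies.
Ibarra and Mbeki both have date of rank 14 Apr 2000, so the next rule applies.
Among Ibarra and Mbeki, by date of commissioning (earlier first): Ibarra (11 Oct 1992) before Mbeki (12 Jul 1994).
Order: Amari, Eriksen, Obi, Nguyen, Ibarra, Mbeki.

Ibarra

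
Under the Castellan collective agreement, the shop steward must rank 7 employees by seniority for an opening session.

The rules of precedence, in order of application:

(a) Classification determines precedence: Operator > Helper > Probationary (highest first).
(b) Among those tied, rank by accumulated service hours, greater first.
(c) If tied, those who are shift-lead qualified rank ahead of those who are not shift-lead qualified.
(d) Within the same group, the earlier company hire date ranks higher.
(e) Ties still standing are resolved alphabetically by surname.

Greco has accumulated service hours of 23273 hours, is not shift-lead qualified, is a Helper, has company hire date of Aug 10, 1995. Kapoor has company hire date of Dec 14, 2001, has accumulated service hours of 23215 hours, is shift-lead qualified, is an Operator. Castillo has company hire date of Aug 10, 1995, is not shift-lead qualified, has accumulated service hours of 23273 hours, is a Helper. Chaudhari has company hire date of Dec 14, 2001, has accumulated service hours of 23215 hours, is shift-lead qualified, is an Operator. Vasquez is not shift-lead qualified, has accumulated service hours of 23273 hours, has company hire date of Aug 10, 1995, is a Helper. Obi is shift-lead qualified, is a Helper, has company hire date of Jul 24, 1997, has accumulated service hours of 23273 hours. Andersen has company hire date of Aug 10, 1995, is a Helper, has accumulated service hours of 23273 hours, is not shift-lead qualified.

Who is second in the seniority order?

Kapoor

By classification: Chaudhari and Kapoor (Operator); then Obi, Andersen, Castillo, Greco and Vasquez (Helper).
Chaudhari and Kapoor both have accumulated service hours 23215 hours, so the next rule applies.
Chaudhari and Kapoor are each shift-lead qualified, so the next rule applies.
Chaudhari and Kapoor both have company hire date Dec 14, 2001, so the next rule applies.
Among Chaudhari and Kapoor, alphabetically by surname: Chaudhari before Kapoor.
Obi, Andersen, Castillo, Greco and Vasquez all have accumulated service hours 23273 hours, so the next rule applies.
Among Obi, Andersen, Castillo, Greco and Vasquez, shift-lead qualified before not shift-lead qualified: Obi (shift-lead qualified) before Andersen, Castillo, Greco and Vasquez (not shift-lead qualified).
Andersen, Castillo, Greco and Vasquez all have company hire date Aug 10, 1995, so the next rule applies.
Among Andersen, Castillo, Greco and Vasquez, alphabetically by surname: Andersen before Castillo before Greco before Vasquez.
Order: Chaudhari, Kapoor, Obi, Andersen, Castillo, Greco, Vasquez.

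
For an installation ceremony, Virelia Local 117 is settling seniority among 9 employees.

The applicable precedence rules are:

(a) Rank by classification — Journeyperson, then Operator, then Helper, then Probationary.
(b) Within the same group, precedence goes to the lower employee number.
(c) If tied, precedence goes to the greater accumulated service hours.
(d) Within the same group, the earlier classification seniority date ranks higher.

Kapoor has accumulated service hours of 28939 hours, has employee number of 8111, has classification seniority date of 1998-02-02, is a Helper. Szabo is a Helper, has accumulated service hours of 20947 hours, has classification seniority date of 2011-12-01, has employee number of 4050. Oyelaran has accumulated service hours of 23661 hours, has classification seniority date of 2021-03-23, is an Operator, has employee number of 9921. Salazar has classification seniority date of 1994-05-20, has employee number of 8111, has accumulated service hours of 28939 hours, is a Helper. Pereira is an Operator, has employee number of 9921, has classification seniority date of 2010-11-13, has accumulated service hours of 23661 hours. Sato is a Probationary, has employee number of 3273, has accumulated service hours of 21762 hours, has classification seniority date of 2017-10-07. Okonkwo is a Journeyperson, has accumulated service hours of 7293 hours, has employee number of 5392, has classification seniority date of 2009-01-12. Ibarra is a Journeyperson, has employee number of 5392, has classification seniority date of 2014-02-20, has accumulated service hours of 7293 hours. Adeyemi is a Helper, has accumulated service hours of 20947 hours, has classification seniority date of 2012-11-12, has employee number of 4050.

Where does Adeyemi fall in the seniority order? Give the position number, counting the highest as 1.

By classification: Okonkwo and Ibarra (Journeyperson); then Pereira and Oyelaran (Operator); then Szabo, Adeyemi, Salazar and Kapoor (Helper); then Sato (Probationary).
Okonkwo and Ibarra both have employee number 5392, so the next rule applies.
Okonkwo and Ibarra both have accumulated service hours 7293 hours, so the next rule applies.
Among Okonkwo and Ibarra, by classification seniority date (earlier first): Okonkwo (2009-01-12) before Ibarra (2014-02-20).
Pereira and Oyelaran both have employee number 9921, so the next rule applies.
Pereira and Oyelaran both have accumulated service hours 23661 hours, so the next rule applies.
Among Pereira and Oyelaran, by classification seniority date (earlier first): Pereira (2010-11-13) before Oyelaran (2021-03-23).
Among Szabo, Adeyemi, Salazar and Kapoor, by employee number (lower first): Szabo and Adeyemi (4050) before Salazar and Kapoor (8111).
Szabo and Adeyemi both have accumulated service hours 20947 hours, so the next rule applies.
Among Szabo and Adeyemi, by classification seniority date (earlier first): Szabo (2011-12-01) before Adeyemi (2012-11-12).
Salazar and Kapoor both have accumulated service hours 28939 hours, so the next rule applies.
Among Salazar and Kapoor, by classification seniority date (earlier first): Salazar (1994-05-20) before Kapoor (1998-02-02).
Order: Okonkwo, Ibarra, Pereira, Oyelaran, Szabo, Adeyemi, Salazar, Kapoor, Sato. So position 6.

6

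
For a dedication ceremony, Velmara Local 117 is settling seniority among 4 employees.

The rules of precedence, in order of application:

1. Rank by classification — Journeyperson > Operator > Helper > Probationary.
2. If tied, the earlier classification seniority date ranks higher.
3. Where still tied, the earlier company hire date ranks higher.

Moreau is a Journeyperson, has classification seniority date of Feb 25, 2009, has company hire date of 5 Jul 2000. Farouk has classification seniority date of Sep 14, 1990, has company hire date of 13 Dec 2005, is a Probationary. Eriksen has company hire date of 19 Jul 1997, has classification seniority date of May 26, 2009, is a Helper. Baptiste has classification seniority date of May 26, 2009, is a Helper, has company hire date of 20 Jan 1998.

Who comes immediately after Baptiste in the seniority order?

By classification: Moreau (Journeyperson); then Eriksen and Baptiste (Helper); then Farouk (Probationary).
Eriksen and Baptiste both have classification seniority date May 26, 2009, so the next rule applies.
Among Eriksen and Baptiste, by company hire date (earlier first): Eriksen (19 Jul 1997) before Baptiste (20 Jan 1998).
Order: Moreau, Eriksen, Baptiste, Farouk.

Farouk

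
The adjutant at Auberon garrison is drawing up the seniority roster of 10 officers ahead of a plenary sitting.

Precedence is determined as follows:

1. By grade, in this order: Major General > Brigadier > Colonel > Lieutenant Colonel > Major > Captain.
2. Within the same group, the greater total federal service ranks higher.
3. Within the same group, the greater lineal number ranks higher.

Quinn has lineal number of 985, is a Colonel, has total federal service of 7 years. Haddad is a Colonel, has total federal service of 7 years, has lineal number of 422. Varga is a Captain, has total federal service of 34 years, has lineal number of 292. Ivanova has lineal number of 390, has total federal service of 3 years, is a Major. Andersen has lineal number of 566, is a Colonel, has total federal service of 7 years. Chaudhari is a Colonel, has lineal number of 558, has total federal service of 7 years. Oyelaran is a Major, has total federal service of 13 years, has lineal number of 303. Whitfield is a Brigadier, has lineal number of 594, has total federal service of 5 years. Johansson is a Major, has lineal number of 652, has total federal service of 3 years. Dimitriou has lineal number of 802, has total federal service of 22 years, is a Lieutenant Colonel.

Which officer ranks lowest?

By grade: Whitfield (Brigadier); then Quinn, Andersen, Chaudhari and Haddad (Colonel); then Dimitriou (Lieutenant Colonel); then Oyelaran, Johansson and Ivanova (Major); then Varga (Captain).
Quinn, Andersen, Chaudhari and Haddad all have total federal service 7 years, so the next rule applies.
Among Quinn, Andersen, Chaudhari and Haddad, by lineal number (higher first): Quinn (985) before Andersen (566) before Chaudhari (558) before Haddad (422).
Among Oyelaran, Johansson and Ivanova, by total federal service (higher first): Oyelaran (13 years) before Johansson and Ivanova (3 years).
Among Johansson and Ivanova, by lineal number (higher first): Johansson (652) before Ivanova (390).
Order: Whitfield, Quinn, Andersen, Chaudhari, Haddad, Dimitriou, Oyelaran, Johansson, Ivanova, Varga.

Varga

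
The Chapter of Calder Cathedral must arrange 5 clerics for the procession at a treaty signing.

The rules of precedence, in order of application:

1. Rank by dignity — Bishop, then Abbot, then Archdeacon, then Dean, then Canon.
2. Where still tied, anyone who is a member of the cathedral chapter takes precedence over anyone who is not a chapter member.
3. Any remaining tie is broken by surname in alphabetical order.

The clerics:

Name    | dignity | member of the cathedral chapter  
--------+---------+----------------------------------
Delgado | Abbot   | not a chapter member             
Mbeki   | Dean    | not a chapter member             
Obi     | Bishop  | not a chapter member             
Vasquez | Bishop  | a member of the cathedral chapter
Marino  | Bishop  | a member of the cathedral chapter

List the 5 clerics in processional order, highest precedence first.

By dignity: Marino, Vasquez and Obi (Bishop); then Delgado (Abbot); then Mbeki (Dean).
Among Marino, Vasquez and Obi, a member of the cathedral chapter before not a chapter member: Marino and Vasquez (a member of the cathedral chapter) before Obi (not a chapter member).
Among Marino and Vasquez, alphabetically by surname: Marino before Vasquez.
Full order: Marino, Vasquez, Obi, Delgado, Mbeki.

Marino, Vasquez, Obi, Delgado, Mbeki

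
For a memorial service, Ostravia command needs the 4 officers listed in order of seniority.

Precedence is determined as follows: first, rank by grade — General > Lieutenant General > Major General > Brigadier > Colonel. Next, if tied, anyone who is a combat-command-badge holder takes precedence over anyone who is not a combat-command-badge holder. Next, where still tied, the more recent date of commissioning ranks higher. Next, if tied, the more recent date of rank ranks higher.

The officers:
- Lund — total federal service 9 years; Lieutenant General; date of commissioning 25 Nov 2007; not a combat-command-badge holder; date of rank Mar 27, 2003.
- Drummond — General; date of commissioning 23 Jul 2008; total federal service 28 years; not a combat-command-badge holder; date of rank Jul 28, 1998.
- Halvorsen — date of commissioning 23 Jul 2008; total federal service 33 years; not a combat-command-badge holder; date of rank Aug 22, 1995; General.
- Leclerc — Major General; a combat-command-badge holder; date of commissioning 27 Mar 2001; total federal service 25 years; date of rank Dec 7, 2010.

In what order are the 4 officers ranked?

By grade: Drummond and Halvorsen (General); then Lund (Lieutenant General); then Leclerc (Major General).
Drummond and Halvorsen are each not a combat-command-badge holder, so the next rule applies.
Drummond and Halvorsen both have date of commissioning 23 Jul 2008, so the next rule applies.
Among Drummond and Halvorsen, by date of rank (later first): Drummond (Jul 28, 1998) before Halvorsen (Aug 22, 1995).
Full order: Drummond, Halvorsen, Lund, Leclerc.

Drummond, Halvorsen, Lund, Leclerc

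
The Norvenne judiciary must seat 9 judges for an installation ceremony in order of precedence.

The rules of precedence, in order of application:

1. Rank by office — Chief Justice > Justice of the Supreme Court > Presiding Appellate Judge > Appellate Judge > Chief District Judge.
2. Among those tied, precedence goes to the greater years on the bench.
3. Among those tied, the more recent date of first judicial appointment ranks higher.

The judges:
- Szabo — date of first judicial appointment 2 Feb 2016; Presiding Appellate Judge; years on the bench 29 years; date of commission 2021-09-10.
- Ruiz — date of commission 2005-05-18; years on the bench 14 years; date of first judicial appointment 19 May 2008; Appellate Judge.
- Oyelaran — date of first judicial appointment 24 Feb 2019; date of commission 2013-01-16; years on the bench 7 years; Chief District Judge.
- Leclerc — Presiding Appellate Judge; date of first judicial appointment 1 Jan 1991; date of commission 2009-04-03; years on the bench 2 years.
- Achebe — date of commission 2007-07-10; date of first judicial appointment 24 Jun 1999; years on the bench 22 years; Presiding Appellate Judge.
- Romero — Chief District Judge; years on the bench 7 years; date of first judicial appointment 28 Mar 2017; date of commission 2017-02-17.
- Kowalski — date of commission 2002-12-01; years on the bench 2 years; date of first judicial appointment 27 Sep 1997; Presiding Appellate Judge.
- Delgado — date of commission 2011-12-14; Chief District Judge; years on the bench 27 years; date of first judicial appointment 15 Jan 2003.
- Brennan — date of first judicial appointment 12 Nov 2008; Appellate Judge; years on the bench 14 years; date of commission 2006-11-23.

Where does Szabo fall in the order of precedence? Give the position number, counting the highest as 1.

1

By office: Szabo, Achebe, Kowalski and Leclerc (Presiding Appellate Judge); then Brennan and Ruiz (Appellate Judge); then Delgado, Oyelaran and Romero (Chief District Judge).
Among Szabo, Achebe, Kowalski and Leclerc, by years on the bench (higher first): Szabo (29 years) before Achebe (22 years) before Kowalski and Leclerc (2 years).
Among Kowalski and Leclerc, by date of first judicial appointment (later first): Kowalski (27 Sep 1997) before Leclerc (1 Jan 1991).
Brennan and Ruiz both have years on the bench 14 years, so the next rule applies.
Among Brennan and Ruiz, by date of first judicial appointment (later first): Brennan (12 Nov 2008) before Ruiz (19 May 2008).
Among Delgado, Oyelaran and Romero, by years on the bench (higher first): Delgado (27 years) before Oyelaran and Romero (7 years).
Among Oyelaran and Romero, by date of first judicial appointment (later first): Oyelaran (24 Feb 2019) before Romero (28 Mar 2017).
Order: Szabo, Achebe, Kowalski, Leclerc, Brennan, Ruiz, Delgado, Oyelaran, Romero. So position 1.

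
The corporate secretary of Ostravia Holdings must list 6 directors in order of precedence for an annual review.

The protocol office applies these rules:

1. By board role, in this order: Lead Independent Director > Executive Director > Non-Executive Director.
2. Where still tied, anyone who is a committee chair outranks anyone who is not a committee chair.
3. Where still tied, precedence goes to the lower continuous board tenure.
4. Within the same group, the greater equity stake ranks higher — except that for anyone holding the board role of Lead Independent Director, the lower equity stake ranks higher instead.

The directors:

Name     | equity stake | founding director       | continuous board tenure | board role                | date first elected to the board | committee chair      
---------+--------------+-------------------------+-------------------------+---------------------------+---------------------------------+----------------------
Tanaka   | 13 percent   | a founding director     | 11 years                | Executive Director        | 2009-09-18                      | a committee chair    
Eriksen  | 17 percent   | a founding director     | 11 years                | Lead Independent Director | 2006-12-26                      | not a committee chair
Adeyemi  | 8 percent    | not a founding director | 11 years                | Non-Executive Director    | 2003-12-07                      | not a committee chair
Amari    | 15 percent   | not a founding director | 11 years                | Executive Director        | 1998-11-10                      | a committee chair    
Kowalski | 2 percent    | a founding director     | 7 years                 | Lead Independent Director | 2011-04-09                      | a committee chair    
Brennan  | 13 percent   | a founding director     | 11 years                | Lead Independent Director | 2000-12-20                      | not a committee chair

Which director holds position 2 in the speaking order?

By board role: Kowalski, Brennan and Eriksen (Lead Independent Director); then Amari and Tanaka (Executive Director); then Adeyemi (Non-Executive Director).
Among Kowalski, Brennan and Eriksen, a committee chair before not a committee chair: Kowalski (a committee chair) before Brennan and Eriksen (not a committee chair).
Brennan and Eriksen both have continuous board tenure 11 years, so the next rule applies.
Among Brennan and Eriksen, by equity stake (lower first) (reversed rule for this group): Brennan (13 percent) before Eriksen (17 percent).
Amari and Tanaka are each a committee chair, so the next rule applies.
Amari and Tanaka both have continuous board tenure 11 years, so the next rule applies.
Among Amari and Tanaka, by equity stake (higher first): Amari (15 percent) before Tanaka (13 percent).
Order: Kowalski, Brennan, Eriksen, Amari, Tanaka, Adeyemi.

Brennan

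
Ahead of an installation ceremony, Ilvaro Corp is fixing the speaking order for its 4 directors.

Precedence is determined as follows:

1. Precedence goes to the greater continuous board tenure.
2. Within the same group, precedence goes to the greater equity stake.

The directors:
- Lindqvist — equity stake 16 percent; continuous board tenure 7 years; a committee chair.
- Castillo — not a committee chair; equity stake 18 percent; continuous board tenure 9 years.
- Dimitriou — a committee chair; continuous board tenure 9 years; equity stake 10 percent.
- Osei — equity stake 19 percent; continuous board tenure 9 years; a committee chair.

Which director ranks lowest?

By continuous board tenure (higher first): Osei, Castillo and Dimitriou (each 9 years); then Lindqvist (7 years).
Among Osei, Castillo and Dimitriou, by equity stake (higher first): Osei (19 percent) before Castillo (18 percent) before Dimitriou (10 percent).
Order: Osei, Castillo, Dimitriou, Lindqvist.

Lindqvist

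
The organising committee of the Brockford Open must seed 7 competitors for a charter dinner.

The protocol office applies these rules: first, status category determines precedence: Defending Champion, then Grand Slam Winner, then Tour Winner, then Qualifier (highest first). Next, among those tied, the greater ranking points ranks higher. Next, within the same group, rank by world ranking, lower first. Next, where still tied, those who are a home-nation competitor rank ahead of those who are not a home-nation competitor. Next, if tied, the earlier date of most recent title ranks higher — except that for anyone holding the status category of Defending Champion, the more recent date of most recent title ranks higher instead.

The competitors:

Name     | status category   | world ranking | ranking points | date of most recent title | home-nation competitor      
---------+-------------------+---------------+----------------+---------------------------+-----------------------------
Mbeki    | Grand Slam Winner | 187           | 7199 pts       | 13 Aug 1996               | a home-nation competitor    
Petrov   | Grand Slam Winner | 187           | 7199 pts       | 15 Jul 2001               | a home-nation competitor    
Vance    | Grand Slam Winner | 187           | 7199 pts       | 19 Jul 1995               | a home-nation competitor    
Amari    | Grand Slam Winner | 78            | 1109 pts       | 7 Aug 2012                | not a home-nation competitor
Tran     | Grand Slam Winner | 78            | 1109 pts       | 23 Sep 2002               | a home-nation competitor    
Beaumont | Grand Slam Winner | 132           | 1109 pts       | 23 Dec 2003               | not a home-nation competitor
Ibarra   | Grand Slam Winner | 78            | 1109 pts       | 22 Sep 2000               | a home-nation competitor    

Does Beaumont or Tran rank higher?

Tran

By status category: Vance, Mbeki, Petrov, Ibarra, Tran, Amari and Beaumont (Grand Slam Winner).
Among Vance, Mbeki, Petrov, Ibarra, Tran, Amari and Beaumont, by ranking points (higher first): Vance, Mbeki and Petrov (7199 pts) before Ibarra, Tran, Amari and Beaumont (1109 pts).
Vance, Mbeki and Petrov all have world ranking 187, so the next rule applies.
Vance, Mbeki and Petrov are each a home-nation competitor, so the next rule applies.
Among Vance, Mbeki and Petrov, by date of most recent title (earlier first): Vance (19 Jul 1995) before Mbeki (13 Aug 1996) before Petrov (15 Jul 2001).
Among Ibarra, Tran, Amari and Beaumont, by world ranking (lower first): Ibarra, Tran and Amari (78) before Beaumont (132).
Among Ibarra, Tran and Amari, a home-nation competitor before not a home-nation competitor: Ibarra and Tran (a home-nation competitor) before Amari (not a home-nation competitor).
Among Ibarra and Tran, by date of most recent title (earlier first): Ibarra (22 Sep 2000) before Tran (23 Sep 2002).
So Tran takes precedence.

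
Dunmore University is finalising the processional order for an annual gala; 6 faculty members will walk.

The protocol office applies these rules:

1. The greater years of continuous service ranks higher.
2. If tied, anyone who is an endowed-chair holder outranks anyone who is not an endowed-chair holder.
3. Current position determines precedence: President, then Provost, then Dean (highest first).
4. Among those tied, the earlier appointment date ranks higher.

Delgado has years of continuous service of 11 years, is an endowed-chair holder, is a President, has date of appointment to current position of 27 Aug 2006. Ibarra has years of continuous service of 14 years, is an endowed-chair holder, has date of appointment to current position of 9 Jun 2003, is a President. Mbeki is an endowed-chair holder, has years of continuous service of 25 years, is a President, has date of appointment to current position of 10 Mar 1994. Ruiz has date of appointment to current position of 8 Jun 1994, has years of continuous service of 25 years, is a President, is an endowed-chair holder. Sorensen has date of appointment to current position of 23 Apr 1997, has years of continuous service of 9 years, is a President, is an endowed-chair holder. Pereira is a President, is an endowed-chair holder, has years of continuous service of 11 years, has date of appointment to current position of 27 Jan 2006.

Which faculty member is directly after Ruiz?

By years of continuous service (higher first): Mbeki and Ruiz (both 25 years); then Ibarra (14 years); then Pereira and Delgado (both 11 years); then Sorensen (9 years).
Mbeki and Ruiz are each an endowed-chair holder, so the next rule applies.
Mbeki and Ruiz are each President, so the next rule applies.
Among Mbeki and Ruiz, by date of appointment to current position (earlier first): Mbeki (10 Mar 1994) before Ruiz (8 Jun 1994).
Pereira and Delgado are each an endowed-chair holder, so the next rule applies.
Pereira and Delgado are each President, so the next rule applies.
Among Pereira and Delgado, by date of appointment to current position (earlier first): Pereira (27 Jan 2006) before Delgado (27 Aug 2006).
Order: Mbeki, Ruiz, Ibarra, Pereira, Delgado, Sorensen.

Ibarra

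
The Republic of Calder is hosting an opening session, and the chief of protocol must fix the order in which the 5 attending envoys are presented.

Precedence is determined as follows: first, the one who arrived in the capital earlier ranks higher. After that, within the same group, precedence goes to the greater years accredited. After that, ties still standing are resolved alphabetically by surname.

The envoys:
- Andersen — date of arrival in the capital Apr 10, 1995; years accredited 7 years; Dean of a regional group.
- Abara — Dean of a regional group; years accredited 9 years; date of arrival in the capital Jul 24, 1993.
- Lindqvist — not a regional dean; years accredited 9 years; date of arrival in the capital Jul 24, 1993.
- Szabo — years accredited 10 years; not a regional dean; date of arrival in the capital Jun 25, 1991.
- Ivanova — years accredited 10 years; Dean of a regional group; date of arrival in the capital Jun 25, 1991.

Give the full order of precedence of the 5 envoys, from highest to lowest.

Ivanova, Szabo, Abara, Lindqvist, Andersen

By date of arrival in the capital (earlier first): Ivanova and Szabo (both Jun 25, 1991); then Abara and Lindqvist (both Jul 24, 1993); then Andersen (Apr 10, 1995).
Ivanova and Szabo both have years accredited 10 years, so the next rule applies.
Among Ivanova and Szabo, alphabetically by surname: Ivanova before Szabo.
Abara and Lindqvist both have years accredited 9 years, so the next rule applies.
Among Abara and Lindqvist, alphabetically by surname: Abara before Lindqvist.
Full order: Ivanova, Szabo, Abara, Lindqvist, Andersen.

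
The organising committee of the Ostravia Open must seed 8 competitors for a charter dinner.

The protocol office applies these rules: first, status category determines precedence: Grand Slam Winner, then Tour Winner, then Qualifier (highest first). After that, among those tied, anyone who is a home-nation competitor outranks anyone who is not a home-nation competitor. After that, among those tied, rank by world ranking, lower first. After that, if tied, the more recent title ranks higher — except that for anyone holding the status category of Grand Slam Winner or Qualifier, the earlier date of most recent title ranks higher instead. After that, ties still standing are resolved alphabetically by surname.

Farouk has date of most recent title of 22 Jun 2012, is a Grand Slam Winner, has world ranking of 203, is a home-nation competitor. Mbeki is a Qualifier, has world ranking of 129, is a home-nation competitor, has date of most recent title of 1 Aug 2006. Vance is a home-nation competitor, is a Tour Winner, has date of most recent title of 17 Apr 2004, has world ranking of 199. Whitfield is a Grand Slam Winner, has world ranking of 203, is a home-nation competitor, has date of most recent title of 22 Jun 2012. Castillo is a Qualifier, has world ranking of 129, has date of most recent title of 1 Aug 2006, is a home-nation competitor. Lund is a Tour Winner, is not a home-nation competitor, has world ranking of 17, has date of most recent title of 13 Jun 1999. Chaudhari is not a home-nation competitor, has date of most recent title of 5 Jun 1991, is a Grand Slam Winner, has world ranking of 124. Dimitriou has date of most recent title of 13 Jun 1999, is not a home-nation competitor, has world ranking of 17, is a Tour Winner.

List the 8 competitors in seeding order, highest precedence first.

By status category: Farouk, Whitfield and Chaudhari (Grand Slam Winner); then Vance, Dimitriou and Lund (Tour Winner); then Castillo and Mbeki (Qualifier).
Among Farouk, Whitfield and Chaudhari, a home-nation competitor before not a home-nation competitor: Farouk and Whitfield (a home-nation competitor) before Chaudhari (not a home-nation competitor).
Farouk and Whitfield both have world ranking 203, so the next rule applies.
Farouk and Whitfield both have date of most recent title 22 Jun 2012, so the next rule applies.
Among Farouk and Whitfield, alphabetically by surname: Farouk before Whitfield.
Among Vance, Dimitriou and Lund, a home-nation competitor before not a home-nation competitor: Vance (a home-nation competitor) before Dimitriou and Lund (not a home-nation competitor).
Dimitriou and Lund both have world ranking 17, so the next rule applies.
Dimitriou and Lund both have date of most recent title 13 Jun 1999, so the next rule applies.
Among Dimitriou and Lund, alphabetically by surname: Dimitriou before Lund.
Castillo and Mbeki are each a home-nation competitor, so the next rule applies.
Castillo and Mbeki both have world ranking 129, so the next rule applies.
Castillo and Mbeki both have date of most recent title 1 Aug 2006, so the next rule applies.
Among Castillo and Mbeki, alphabetically by surname: Castillo before Mbeki.
Full order: Farouk, Whitfield, Chaudhari, Vance, Dimitriou, Lund, Castillo, Mbeki.

Farouk, Whitfield, Chaudhari, Vance, Dimitriou, Lund, Castillo, Mbeki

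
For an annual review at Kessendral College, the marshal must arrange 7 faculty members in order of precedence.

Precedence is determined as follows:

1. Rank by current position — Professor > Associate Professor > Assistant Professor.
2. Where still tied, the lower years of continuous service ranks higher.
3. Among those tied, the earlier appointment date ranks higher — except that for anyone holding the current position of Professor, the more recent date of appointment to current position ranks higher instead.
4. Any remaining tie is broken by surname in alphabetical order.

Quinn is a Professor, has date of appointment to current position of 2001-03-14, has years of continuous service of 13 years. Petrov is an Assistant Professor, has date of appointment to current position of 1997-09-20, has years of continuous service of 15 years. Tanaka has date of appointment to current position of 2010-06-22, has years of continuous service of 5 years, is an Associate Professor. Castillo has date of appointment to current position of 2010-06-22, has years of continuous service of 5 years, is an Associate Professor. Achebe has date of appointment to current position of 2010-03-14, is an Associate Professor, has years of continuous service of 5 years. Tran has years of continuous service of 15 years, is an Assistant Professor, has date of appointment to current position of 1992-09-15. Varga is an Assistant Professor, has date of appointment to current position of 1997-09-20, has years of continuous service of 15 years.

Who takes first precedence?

Quinn

By current position: Quinn (Professor); then Achebe, Castillo and Tanaka (Associate Professor); then Tran, Petrov and Varga (Assistant Professor).
Achebe, Castillo and Tanaka all have years of continuous service 5 years, so the next rule applies.
Among Achebe, Castillo and Tanaka, by date of appointment to current position (earlier first): Achebe (2010-03-14) before Castillo and Tanaka (2010-06-22).
Among Castillo and Tanaka, alphabetically by surname: Castillo before Tanaka.
Tran, Petrov and Varga all have years of continuous service 15 years, so the next rule applies.
Among Tran, Petrov and Varga, by date of appointment to current position (earlier first): Tran (1992-09-15) before Petrov and Varga (1997-09-20).
Among Petrov and Varga, alphabetically by surname: Petrov before Varga.
Order: Quinn, Achebe, Castillo, Tanaka, Tran, Petrov, Varga.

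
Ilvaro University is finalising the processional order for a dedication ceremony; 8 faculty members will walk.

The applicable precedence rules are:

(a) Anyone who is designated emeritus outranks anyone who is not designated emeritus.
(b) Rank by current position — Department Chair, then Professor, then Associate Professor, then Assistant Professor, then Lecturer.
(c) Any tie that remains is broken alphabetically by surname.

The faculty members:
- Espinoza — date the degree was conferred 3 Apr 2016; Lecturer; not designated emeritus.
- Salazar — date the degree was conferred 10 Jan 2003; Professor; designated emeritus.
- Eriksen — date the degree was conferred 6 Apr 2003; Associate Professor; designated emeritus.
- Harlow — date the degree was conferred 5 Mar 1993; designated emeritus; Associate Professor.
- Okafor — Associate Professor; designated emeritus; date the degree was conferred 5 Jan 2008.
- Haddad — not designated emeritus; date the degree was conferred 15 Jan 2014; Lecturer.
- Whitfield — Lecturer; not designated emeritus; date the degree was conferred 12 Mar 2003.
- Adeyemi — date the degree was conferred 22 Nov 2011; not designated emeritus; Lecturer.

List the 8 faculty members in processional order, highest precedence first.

Salazar, Eriksen, Harlow, Okafor, Adeyemi, Espinoza, Haddad, Whitfield

By the first rule: Salazar, Eriksen, Harlow and Okafor (each designated emeritus); then Adeyemi, Espinoza, Haddad and Whitfield (each not designated emeritus).
Among Salazar, Eriksen, Harlow and Okafor, by current position: Salazar (Professor) before Eriksen, Harlow and Okafor (Associate Professor).
Among Eriksen, Harlow and Okafor, alphabetically by surname: Eriksen before Harlow before Okafor.
Adeyemi, Espinoza, Haddad and Whitfield are each Lecturer, so the next rule applies.
Among Adeyemi, Espinoza, Haddad and Whitfield, alphabetically by surname: Adeyemi before Espinoza before Haddad before Whitfield.
Full order: Salazar, Eriksen, Harlow, Okafor, Adeyemi, Espinoza, Haddad, Whitfield.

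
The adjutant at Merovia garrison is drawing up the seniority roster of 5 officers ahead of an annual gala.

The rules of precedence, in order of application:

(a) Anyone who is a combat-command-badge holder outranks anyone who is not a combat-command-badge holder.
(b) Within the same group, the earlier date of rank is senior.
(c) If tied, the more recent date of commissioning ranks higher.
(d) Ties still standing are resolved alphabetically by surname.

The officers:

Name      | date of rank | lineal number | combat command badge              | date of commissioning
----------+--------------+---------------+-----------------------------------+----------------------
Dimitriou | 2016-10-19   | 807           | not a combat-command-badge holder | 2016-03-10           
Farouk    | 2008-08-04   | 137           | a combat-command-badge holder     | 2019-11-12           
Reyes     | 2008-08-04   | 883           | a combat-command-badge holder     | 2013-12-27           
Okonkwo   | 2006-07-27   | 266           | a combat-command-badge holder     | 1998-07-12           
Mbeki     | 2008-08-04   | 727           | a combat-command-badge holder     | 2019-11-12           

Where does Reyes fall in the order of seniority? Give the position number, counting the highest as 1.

By the first rule: Okonkwo, Farouk, Mbeki and Reyes (each a combat-command-badge holder); then Dimitriou (not a combat-command-badge holder).
Among Okonkwo, Farouk, Mbeki and Reyes, by date of rank (earlier first): Okonkwo (2006-07-27) before Farouk, Mbeki and Reyes (2008-08-04).
Among Farouk, Mbeki and Reyes, by date of commissioning (later first): Farouk and Mbeki (2019-11-12) before Reyes (2013-12-27).
Among Farouk and Mbeki, alphabetically by surname: Farouk before Mbeki.
Order: Okonkwo, Farouk, Mbeki, Reyes, Dimitriou. So position 4.

4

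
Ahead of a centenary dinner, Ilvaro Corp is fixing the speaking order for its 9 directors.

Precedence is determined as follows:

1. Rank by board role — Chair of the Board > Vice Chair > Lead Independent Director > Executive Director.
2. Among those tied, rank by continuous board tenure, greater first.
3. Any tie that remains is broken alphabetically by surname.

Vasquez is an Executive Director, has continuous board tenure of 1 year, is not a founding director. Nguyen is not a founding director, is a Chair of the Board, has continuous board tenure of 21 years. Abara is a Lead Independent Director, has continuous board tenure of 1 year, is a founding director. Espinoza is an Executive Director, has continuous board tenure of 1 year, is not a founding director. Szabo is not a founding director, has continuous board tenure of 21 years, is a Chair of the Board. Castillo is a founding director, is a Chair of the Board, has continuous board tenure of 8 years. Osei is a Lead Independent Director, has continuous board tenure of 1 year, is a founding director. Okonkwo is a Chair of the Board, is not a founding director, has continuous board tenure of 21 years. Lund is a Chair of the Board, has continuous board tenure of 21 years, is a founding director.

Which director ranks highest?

Lund

By board role: Lund, Nguyen, Okonkwo, Szabo and Castillo (Chair of the Board); then Abara and Osei (Lead Independent Director); then Espinoza and Vasquez (Executive Director).
Among Lund, Nguyen, Okonkwo, Szabo and Castillo, by continuous board tenure (higher first): Lund, Nguyen, Okonkwo and Szabo (21 years) before Castillo (8 years).
Among Lund, Nguyen, Okonkwo and Szabo, alphabetically by surname: Lund before Nguyen before Okonkwo before Szabo.
Abara and Osei both have continuous board tenure 1 year, so the next rule applies.
Among Abara and Osei, alphabetically by surname: Abara before Osei.
Espinoza and Vasquez both have continuous board tenure 1 year, so the next rule applies.
Among Espinoza and Vasquez, alphabetically by surname: Espinoza before Vasquez.
Order: Lund, Nguyen, Okonkwo, Szabo, Castillo, Abara, Osei, Espinoza, Vasquez.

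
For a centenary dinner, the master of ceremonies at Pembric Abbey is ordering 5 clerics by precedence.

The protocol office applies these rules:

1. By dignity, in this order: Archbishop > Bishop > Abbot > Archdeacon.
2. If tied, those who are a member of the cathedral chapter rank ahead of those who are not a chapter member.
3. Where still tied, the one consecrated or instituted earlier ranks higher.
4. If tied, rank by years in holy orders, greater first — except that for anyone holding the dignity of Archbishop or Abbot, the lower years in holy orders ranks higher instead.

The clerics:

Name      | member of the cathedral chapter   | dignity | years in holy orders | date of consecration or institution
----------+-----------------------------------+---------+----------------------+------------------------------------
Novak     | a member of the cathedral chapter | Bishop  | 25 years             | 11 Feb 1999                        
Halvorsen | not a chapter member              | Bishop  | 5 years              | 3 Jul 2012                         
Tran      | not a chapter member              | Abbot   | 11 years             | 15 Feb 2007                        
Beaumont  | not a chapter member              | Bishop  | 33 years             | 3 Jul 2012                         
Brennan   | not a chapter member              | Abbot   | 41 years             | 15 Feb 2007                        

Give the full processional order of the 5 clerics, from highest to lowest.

Novak, Beaumont, Halvorsen, Tran, Brennan

By dignity: Novak, Beaumont and Halvorsen (Bishop); then Tran and Brennan (Abbot).
Among Novak, Beaumont and Halvorsen, a member of the cathedral chapter before not a chapter member: Novak (a member of the cathedral chapter) before Beaumont and Halvorsen (not a chapter member).
Beaumont and Halvorsen both have date of consecration or institution 3 Jul 2012, so the next rule applies.
Among Beaumont and Halvorsen, by years in holy orders (higher first): Beaumont (33 years) before Halvorsen (5 years).
Tran and Brennan are each not a chapter member, so the next rule applies.
Tran and Brennan both have date of consecration or institution 15 Feb 2007, so the next rule applies.
Among Tran and Brennan, by years in holy orders (lower first) (reversed rule for this group): Tran (11 years) before Brennan (41 years).
Full order: Novak, Beaumont, Halvorsen, Tran, Brennan.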